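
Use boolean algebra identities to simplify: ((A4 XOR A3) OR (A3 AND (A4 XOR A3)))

By absorption (E OR (E AND v) = E):
= (A4 XOR A3)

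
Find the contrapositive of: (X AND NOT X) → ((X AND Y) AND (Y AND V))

Contrapositive: NOT ((X AND Y) AND (Y AND V)) → NOT (X AND NOT X)
Note: A statement and its contrapositive are logically equivalent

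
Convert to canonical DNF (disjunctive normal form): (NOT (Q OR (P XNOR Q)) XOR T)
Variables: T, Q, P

(NOT T AND NOT Q AND P) OR (T AND NOT Q AND NOT P) OR (T AND Q AND NOT P) OR (T AND Q AND P)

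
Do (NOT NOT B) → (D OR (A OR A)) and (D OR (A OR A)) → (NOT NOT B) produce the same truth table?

No, Converse is not equivalent to original (counterexample: B=0, D=0, A=1)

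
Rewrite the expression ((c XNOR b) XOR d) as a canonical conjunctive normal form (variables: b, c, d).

(b OR c OR NOT d) AND (b OR NOT c OR d) AND (NOT b OR c OR d) AND (NOT b OR NOT c OR NOT d)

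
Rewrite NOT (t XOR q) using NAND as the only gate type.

(((t NAND (t NAND q)) NAND (q NAND (t NAND q))) NAND ((t NAND (t NAND q)) NAND (q NAND (t NAND q))))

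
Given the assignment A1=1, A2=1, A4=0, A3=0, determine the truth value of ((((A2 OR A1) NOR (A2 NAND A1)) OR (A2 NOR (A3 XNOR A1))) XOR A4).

Substituting: ((((1 OR 1) NOR (1 NAND 1)) OR (1 NOR (0 XNOR 1))) XOR 0)
= 0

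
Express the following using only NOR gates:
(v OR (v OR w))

((v NOR ((v NOR w) NOR (v NOR w))) NOR (v NOR ((v NOR w) NOR (v NOR w))))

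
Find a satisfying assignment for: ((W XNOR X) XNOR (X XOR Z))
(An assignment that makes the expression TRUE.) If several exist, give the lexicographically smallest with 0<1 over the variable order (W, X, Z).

W=0, X=0, Z=1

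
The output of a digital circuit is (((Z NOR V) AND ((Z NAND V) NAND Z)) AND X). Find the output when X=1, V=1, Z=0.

Substituting: (((0 NOR 1) AND ((0 NAND 1) NAND 0)) AND 1)
= 0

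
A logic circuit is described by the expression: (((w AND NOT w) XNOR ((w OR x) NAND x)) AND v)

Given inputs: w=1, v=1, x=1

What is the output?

Substituting: (((1 AND NOT 1) XNOR ((1 OR 1) NAND 1)) AND 1)
= 1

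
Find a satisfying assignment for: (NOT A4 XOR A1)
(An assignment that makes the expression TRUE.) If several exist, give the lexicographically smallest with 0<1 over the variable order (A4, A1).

A4=0, A1=0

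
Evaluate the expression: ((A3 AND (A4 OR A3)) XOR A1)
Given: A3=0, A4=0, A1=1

Substituting: ((0 AND (0 OR 0)) XOR 1)
= 1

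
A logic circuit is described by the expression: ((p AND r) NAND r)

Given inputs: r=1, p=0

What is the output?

Substituting: ((0 AND 1) NAND 1)
= 1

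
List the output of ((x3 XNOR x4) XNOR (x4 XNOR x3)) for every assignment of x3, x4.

x3 | x4 | Output
----------------
0 | 0 | 1
0 | 1 | 1
1 | 0 | 1
1 | 1 | 1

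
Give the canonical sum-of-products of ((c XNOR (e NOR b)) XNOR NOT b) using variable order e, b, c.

Σm(1, 3, 4, 7) = (NOT e AND NOT b AND c) OR (NOT e AND b AND c) OR (e AND NOT b AND NOT c) OR (e AND b AND c)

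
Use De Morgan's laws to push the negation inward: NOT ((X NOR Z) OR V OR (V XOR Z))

NOT (X NOR Z) AND NOT V AND NOT (V XOR Z)
De Morgan's: NOT(OR of terms) = AND of negations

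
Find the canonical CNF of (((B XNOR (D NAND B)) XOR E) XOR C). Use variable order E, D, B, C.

(E OR D OR B OR C) AND (E OR D OR NOT B OR NOT C) AND (E OR NOT D OR B OR C) AND (E OR NOT D OR NOT B OR C) AND (NOT E OR D OR B OR NOT C) AND (NOT E OR D OR NOT B OR C) AND (NOT E OR NOT D OR B OR NOT C) AND (NOT E OR NOT D OR NOT B OR NOT C)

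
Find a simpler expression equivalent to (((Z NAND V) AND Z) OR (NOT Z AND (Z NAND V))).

By distribution ((E AND v) OR (E AND NOT v) = E):
= (Z NAND V)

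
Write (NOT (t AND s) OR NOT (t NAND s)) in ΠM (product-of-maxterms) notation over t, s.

ΠM() = TRUE (no maxterms)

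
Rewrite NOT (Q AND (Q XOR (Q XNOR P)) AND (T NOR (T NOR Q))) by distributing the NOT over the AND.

NOT Q OR NOT (Q XOR (Q XNOR P)) OR NOT (T NOR (T NOR Q))
De Morgan's: NOT(AND of terms) = OR of negations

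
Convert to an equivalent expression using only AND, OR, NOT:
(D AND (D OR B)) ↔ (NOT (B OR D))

((D AND (D OR B)) AND (NOT (B OR D))) OR (NOT (D AND (D OR B)) AND (B OR D))
(Biconditional = both true or both false)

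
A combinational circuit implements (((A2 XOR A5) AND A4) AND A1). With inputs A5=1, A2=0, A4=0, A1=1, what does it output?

Substituting: (((0 XOR 1) AND 0) AND 1)
= 0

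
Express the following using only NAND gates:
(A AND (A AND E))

((A NAND ((A NAND E) NAND (A NAND E))) NAND (A NAND ((A NAND E) NAND (A NAND E))))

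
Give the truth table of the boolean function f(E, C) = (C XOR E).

E | C | Output
--------------
0 | 0 | 0
0 | 1 | 1
1 | 0 | 1
1 | 1 | 0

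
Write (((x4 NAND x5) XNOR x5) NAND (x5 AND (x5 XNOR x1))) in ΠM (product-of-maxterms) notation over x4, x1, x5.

ΠM(3) = (x4 OR NOT x1 OR NOT x5)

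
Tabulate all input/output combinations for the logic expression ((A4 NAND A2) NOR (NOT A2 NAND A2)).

A4 | A2 | Output
----------------
0 | 0 | 0
0 | 1 | 0
1 | 0 | 0
1 | 1 | 0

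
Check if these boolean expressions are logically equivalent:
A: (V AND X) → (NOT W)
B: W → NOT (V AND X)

Yes, Contrapositive is always equivalent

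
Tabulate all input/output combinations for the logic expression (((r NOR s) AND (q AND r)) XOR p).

p | s | r | q | Output
----------------------
0 | 0 | 0 | 0 | 0
0 | 0 | 0 | 1 | 0
0 | 0 | 1 | 0 | 0
0 | 0 | 1 | 1 | 0
0 | 1 | 0 | 0 | 0
0 | 1 | 0 | 1 | 0
0 | 1 | 1 | 0 | 0
0 | 1 | 1 | 1 | 0
1 | 0 | 0 | 0 | 1
1 | 0 | 0 | 1 | 1
1 | 0 | 1 | 0 | 1
1 | 0 | 1 | 1 | 1
1 | 1 | 0 | 0 | 1
1 | 1 | 0 | 1 | 1
1 | 1 | 1 | 0 | 1
1 | 1 | 1 | 1 | 1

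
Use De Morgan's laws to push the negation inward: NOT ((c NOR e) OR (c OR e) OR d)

NOT (c NOR e) AND NOT (c OR e) AND NOT d
De Morgan's: NOT(OR of terms) = AND of negations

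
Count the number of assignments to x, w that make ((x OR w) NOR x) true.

Satisfying assignments: (0,0)
Count: 1 out of 4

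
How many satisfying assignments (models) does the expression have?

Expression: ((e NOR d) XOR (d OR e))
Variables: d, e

Satisfying assignments: (0,0), (0,1), (1,0), (1,1)
Count: 4 out of 4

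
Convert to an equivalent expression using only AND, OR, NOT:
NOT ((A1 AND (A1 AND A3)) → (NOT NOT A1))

(A1 AND (A1 AND A3)) AND NOT A1
(Negated implication: NOT(A → B) = A AND NOT B)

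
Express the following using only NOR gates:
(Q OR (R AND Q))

((Q NOR ((R NOR R) NOR (Q NOR Q))) NOR (Q NOR ((R NOR R) NOR (Q NOR Q))))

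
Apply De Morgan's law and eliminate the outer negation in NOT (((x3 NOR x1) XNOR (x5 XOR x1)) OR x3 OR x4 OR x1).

NOT ((x3 NOR x1) XNOR (x5 XOR x1)) AND NOT x3 AND NOT x4 AND NOT x1
De Morgan's: NOT(OR of terms) = AND of negations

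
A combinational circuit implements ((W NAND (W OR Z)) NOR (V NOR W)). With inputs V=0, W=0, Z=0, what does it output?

Substituting: ((0 NAND (0 OR 0)) NOR (0 NOR 0))
= 0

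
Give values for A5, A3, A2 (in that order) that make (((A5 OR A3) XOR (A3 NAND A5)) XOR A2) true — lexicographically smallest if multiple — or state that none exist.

A5=0, A3=0, A2=0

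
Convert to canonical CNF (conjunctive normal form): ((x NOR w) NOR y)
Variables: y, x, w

(y OR x OR w) AND (NOT y OR x OR w) AND (NOT y OR x OR NOT w) AND (NOT y OR NOT x OR w) AND (NOT y OR NOT x OR NOT w)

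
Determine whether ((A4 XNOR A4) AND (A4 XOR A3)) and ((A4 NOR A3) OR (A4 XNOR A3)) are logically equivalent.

No. Counterexample: with A3=0, A4=0, Expression 1 = 0 but Expression 2 = 1.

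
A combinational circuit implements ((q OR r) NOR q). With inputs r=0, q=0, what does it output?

Substituting: ((0 OR 0) NOR 0)
= 1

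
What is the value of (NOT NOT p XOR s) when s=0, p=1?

Substituting: (NOT NOT 1 XOR 0)
= 1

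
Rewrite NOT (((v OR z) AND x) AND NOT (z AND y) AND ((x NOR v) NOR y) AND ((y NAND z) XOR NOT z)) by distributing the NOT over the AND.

NOT ((v OR z) AND x) OR (z AND y) OR NOT ((x NOR v) NOR y) OR NOT ((y NAND z) XOR NOT z)
De Morgan's: NOT(AND of terms) = OR of negations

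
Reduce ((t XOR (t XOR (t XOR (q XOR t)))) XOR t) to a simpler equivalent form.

By XOR self-cancellation ((E XOR v) XOR v = E) then XOR self-cancellation ((E XOR v) XOR v = E):
= (q XOR t)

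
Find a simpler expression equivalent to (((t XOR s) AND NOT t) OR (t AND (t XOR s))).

By distribution ((E AND v) OR (E AND NOT v) = E):
= (t XOR s)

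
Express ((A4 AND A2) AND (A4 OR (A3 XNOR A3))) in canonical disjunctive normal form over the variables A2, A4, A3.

(A2 AND A4 AND NOT A3) OR (A2 AND A4 AND A3)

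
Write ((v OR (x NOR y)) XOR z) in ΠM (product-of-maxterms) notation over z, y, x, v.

ΠM(2, 4, 6, 8, 9, 11, 13, 15) = (z OR y OR NOT x OR v) AND (z OR NOT y OR x OR v) AND (z OR NOT y OR NOT x OR v) AND (NOT z OR y OR x OR v) AND (NOT z OR y OR x OR NOT v) AND (NOT z OR y OR NOT x OR NOT v) AND (NOT z OR NOT y OR x OR NOT v) AND (NOT z OR NOT y OR NOT x OR NOT v)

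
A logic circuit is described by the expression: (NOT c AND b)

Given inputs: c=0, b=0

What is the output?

Substituting: (NOT 0 AND 0)
= 0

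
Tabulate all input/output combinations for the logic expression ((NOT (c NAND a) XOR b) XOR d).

b | c | a | d | Output
----------------------
0 | 0 | 0 | 0 | 0
0 | 0 | 0 | 1 | 1
0 | 0 | 1 | 0 | 0
0 | 0 | 1 | 1 | 1
0 | 1 | 0 | 0 | 0
0 | 1 | 0 | 1 | 1
0 | 1 | 1 | 0 | 1
0 | 1 | 1 | 1 | 0
1 | 0 | 0 | 0 | 1
1 | 0 | 0 | 1 | 0
1 | 0 | 1 | 0 | 1
1 | 0 | 1 | 1 | 0
1 | 1 | 0 | 0 | 1
1 | 1 | 0 | 1 | 0
1 | 1 | 1 | 0 | 0
1 | 1 | 1 | 1 | 1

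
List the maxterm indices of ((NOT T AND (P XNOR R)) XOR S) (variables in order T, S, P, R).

ΠM(1, 2, 4, 7, 8, 9, 10, 11) = (T OR S OR P OR NOT R) AND (T OR S OR NOT P OR R) AND (T OR NOT S OR P OR R) AND (T OR NOT S OR NOT P OR NOT R) AND (NOT T OR S OR P OR R) AND (NOT T OR S OR P OR NOT R) AND (NOT T OR S OR NOT P OR R) AND (NOT T OR S OR NOT P OR NOT R)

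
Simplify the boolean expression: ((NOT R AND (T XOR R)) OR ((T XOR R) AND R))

By distribution ((E AND v) OR (E AND NOT v) = E):
= (T XOR R)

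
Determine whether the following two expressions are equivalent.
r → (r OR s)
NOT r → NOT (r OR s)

No, Inverse is not equivalent to original (counterexample: s=1, r=0)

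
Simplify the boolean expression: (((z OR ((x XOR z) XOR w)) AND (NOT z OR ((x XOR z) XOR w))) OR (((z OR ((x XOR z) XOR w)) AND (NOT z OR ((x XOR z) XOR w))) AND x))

By absorption (E OR (E AND v) = E) then distribution ((E OR v) AND (E OR NOT v) = E):
= ((x XOR z) XOR w)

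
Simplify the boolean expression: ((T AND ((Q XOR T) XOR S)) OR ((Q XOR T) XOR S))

By absorption (E OR (E AND v) = E):
= ((Q XOR T) XOR S)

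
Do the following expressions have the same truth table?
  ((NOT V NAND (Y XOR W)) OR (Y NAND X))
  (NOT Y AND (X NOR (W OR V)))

No. Counterexample: with Y=0, X=0, V=0, W=1, Expression 1 = 1 but Expression 2 = 0.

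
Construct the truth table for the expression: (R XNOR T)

T | R | Output
--------------
0 | 0 | 1
0 | 1 | 0
1 | 0 | 0
1 | 1 | 1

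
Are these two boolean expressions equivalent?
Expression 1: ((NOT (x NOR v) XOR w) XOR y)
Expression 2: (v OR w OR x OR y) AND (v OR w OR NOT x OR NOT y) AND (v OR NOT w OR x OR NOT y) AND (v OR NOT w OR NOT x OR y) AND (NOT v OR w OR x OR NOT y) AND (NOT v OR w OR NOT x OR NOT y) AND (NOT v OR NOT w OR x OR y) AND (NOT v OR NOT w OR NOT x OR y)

Yes, they are equivalent — the two output columns agree on all 16 assignments:
v | w | x | y | Expression 1 | Expression 2
-------------------------------------------
0 | 0 | 0 | 0 | 0 | 0
0 | 0 | 0 | 1 | 1 | 1
0 | 0 | 1 | 0 | 1 | 1
0 | 0 | 1 | 1 | 0 | 0
0 | 1 | 0 | 0 | 1 | 1
0 | 1 | 0 | 1 | 0 | 0
0 | 1 | 1 | 0 | 0 | 0
0 | 1 | 1 | 1 | 1 | 1
1 | 0 | 0 | 0 | 1 | 1
1 | 0 | 0 | 1 | 0 | 0
1 | 0 | 1 | 0 | 1 | 1
1 | 0 | 1 | 1 | 0 | 0
1 | 1 | 0 | 0 | 0 | 0
1 | 1 | 0 | 1 | 1 | 1
1 | 1 | 1 | 0 | 0 | 0
1 | 1 | 1 | 1 | 1 | 1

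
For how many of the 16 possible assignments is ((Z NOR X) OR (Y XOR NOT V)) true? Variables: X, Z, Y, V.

Satisfying assignments: (0,0,0,0), (0,0,0,1), (0,0,1,0), (0,0,1,1), (0,1,0,0), (0,1,1,1), (1,0,0,0), (1,0,1,1), (1,1,0,0), (1,1,1,1)
Count: 10 out of 16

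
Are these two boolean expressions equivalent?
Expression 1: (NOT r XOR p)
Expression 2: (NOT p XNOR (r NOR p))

No. Counterexample: with r=0, p=1, Expression 1 = 0 but Expression 2 = 1.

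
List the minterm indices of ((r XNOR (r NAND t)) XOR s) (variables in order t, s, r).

Σm(1, 2, 6, 7) = (NOT t AND NOT s AND r) OR (NOT t AND s AND NOT r) OR (t AND s AND NOT r) OR (t AND s AND r)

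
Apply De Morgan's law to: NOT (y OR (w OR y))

NOT y AND NOT (w OR y)
De Morgan's: NOT(OR of terms) = AND of negations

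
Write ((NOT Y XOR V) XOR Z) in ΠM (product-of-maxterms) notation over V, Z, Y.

ΠM(1, 2, 4, 7) = (V OR Z OR NOT Y) AND (V OR NOT Z OR Y) AND (NOT V OR Z OR Y) AND (NOT V OR NOT Z OR NOT Y)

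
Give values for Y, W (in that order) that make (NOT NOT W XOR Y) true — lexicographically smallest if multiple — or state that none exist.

Y=0, W=1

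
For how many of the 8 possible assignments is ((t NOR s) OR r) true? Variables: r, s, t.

Satisfying assignments: (0,0,0), (1,0,0), (1,0,1), (1,1,0), (1,1,1)
Count: 5 out of 8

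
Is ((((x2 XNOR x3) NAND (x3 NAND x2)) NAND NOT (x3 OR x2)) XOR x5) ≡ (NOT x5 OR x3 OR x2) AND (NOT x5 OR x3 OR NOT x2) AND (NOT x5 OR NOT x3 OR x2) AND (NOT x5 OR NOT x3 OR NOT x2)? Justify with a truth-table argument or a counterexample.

Yes, they are equivalent — the two output columns agree on all 8 assignments:
x5 | x3 | x2 | Expression 1 | Expression 2
------------------------------------------
0 | 0 | 0 | 1 | 1
0 | 0 | 1 | 1 | 1
0 | 1 | 0 | 1 | 1
0 | 1 | 1 | 1 | 1
1 | 0 | 0 | 0 | 0
1 | 0 | 1 | 0 | 0
1 | 1 | 0 | 0 | 0
1 | 1 | 1 | 0 | 0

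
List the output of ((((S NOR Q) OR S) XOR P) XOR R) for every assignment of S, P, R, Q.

S | P | R | Q | Output
----------------------
0 | 0 | 0 | 0 | 1
0 | 0 | 0 | 1 | 0
0 | 0 | 1 | 0 | 0
0 | 0 | 1 | 1 | 1
0 | 1 | 0 | 0 | 0
0 | 1 | 0 | 1 | 1
0 | 1 | 1 | 0 | 1
0 | 1 | 1 | 1 | 0
1 | 0 | 0 | 0 | 1
1 | 0 | 0 | 1 | 1
1 | 0 | 1 | 0 | 0
1 | 0 | 1 | 1 | 0
1 | 1 | 0 | 0 | 0
1 | 1 | 0 | 1 | 0
1 | 1 | 1 | 0 | 1
1 | 1 | 1 | 1 | 1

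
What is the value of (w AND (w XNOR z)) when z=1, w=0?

Substituting: (0 AND (0 XNOR 1))
= 0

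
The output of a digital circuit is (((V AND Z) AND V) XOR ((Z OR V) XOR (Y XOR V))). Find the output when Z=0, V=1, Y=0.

Substituting: (((1 AND 0) AND 1) XOR ((0 OR 1) XOR (0 XOR 1)))
= 0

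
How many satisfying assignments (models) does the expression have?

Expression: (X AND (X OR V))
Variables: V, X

Satisfying assignments: (0,1), (1,1)
Count: 2 out of 4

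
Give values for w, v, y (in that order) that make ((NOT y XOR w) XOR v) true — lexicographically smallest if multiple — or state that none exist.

w=0, v=0, y=0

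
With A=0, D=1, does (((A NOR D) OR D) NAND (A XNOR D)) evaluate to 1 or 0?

Substituting: (((0 NOR 1) OR 1) NAND (0 XNOR 1))
= 1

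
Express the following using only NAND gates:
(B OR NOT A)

((B NAND B) NAND ((A NAND A) NAND (A NAND A)))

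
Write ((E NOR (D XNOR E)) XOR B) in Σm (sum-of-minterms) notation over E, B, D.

Σm(1, 2, 6, 7) = (NOT E AND NOT B AND D) OR (NOT E AND B AND NOT D) OR (E AND B AND NOT D) OR (E AND B AND D)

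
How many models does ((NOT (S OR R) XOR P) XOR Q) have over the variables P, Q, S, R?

Satisfying assignments: (0,0,0,0), (0,1,0,1), (0,1,1,0), (0,1,1,1), (1,0,0,1), (1,0,1,0), (1,0,1,1), (1,1,0,0)
Count: 8 out of 16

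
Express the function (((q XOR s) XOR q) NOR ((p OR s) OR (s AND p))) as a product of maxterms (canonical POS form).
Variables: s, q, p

ΠM(1, 3, 4, 5, 6, 7) = (s OR q OR NOT p) AND (s OR NOT q OR NOT p) AND (NOT s OR q OR p) AND (NOT s OR q OR NOT p) AND (NOT s OR NOT q OR p) AND (NOT s OR NOT q OR NOT p)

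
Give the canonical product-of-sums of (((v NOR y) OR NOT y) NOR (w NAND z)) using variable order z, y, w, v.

ΠM(0, 1, 2, 3, 4, 5, 6, 7, 8, 9, 10, 11, 12, 13) = (z OR y OR w OR v) AND (z OR y OR w OR NOT v) AND (z OR y OR NOT w OR v) AND (z OR y OR NOT w OR NOT v) AND (z OR NOT y OR w OR v) AND (z OR NOT y OR w OR NOT v) AND (z OR NOT y OR NOT w OR v) AND (z OR NOT y OR NOT w OR NOT v) AND (NOT z OR y OR w OR v) AND (NOT z OR y OR w OR NOT v) AND (NOT z OR y OR NOT w OR v) AND (NOT z OR y OR NOT w OR NOT v) AND (NOT z OR NOT y OR w OR v) AND (NOT z OR NOT y OR w OR NOT v)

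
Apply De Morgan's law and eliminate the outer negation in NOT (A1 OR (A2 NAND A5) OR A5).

NOT A1 AND NOT (A2 NAND A5) AND NOT A5
De Morgan's: NOT(OR of terms) = AND of negations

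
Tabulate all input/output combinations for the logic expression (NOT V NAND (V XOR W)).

W | V | Output
--------------
0 | 0 | 1
0 | 1 | 1
1 | 0 | 0
1 | 1 | 1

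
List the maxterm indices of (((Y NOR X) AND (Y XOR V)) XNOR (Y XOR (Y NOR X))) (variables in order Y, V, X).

ΠM(0, 4, 5, 6, 7) = (Y OR V OR X) AND (NOT Y OR V OR X) AND (NOT Y OR V OR NOT X) AND (NOT Y OR NOT V OR X) AND (NOT Y OR NOT V OR NOT X)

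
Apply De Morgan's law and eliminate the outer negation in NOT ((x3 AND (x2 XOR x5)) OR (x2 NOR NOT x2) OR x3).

NOT (x3 AND (x2 XOR x5)) AND NOT (x2 NOR NOT x2) AND NOT x3
De Morgan's: NOT(OR of terms) = AND of negations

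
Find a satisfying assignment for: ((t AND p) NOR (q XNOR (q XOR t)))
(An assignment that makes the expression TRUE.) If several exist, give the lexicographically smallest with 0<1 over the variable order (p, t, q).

p=0, t=1, q=0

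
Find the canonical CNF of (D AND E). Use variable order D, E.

(D OR E) AND (D OR NOT E) AND (NOT D OR E)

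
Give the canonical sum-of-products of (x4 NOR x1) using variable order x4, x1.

Σm(0) = (NOT x4 AND NOT x1)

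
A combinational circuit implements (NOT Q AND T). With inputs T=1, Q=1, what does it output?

Substituting: (NOT 1 AND 1)
= 0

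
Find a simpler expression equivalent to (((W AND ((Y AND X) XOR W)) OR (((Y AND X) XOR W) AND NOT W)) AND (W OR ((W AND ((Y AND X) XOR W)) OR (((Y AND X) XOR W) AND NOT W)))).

By absorption (E AND (E OR v) = E) then distribution ((E AND v) OR (E AND NOT v) = E):
= ((Y AND X) XOR W)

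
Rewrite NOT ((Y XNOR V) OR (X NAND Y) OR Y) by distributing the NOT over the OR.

NOT (Y XNOR V) AND NOT (X NAND Y) AND NOT Y
De Morgan's: NOT(OR of terms) = AND of negations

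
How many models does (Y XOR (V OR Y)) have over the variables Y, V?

Satisfying assignments: (0,1)
Count: 1 out of 4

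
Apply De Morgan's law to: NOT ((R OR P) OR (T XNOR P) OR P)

NOT (R OR P) AND NOT (T XNOR P) AND NOT P
De Morgan's: NOT(OR of terms) = AND of negations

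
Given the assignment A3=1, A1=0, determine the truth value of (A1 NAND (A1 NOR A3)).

Substituting: (0 NAND (0 NOR 1))
= 1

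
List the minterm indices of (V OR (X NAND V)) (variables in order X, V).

Σm(0, 1, 2, 3) = (NOT X AND NOT V) OR (NOT X AND V) OR (X AND NOT V) OR (X AND V)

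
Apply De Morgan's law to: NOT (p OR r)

NOT p AND NOT r
De Morgan's: NOT(OR of terms) = AND of negations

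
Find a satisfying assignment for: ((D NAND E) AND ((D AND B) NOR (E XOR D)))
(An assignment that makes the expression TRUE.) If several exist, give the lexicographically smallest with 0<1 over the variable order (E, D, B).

E=0, D=0, B=0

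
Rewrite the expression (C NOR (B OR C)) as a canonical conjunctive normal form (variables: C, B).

(C OR NOT B) AND (NOT C OR B) AND (NOT C OR NOT B)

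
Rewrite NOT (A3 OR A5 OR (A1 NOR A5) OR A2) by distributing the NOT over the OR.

NOT A3 AND NOT A5 AND NOT (A1 NOR A5) AND NOT A2
De Morgan's: NOT(OR of terms) = AND of negations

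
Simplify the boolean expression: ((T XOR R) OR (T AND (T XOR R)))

By absorption (E OR (E AND v) = E):
= (T XOR R)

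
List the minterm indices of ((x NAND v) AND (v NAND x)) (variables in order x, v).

Σm(0, 1, 2) = (NOT x AND NOT v) OR (NOT x AND v) OR (x AND NOT v)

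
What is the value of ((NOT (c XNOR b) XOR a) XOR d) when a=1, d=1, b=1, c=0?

Substituting: ((NOT (0 XNOR 1) XOR 1) XOR 1)
= 1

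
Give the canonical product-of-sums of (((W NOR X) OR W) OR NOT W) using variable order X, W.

ΠM() = TRUE (no maxterms)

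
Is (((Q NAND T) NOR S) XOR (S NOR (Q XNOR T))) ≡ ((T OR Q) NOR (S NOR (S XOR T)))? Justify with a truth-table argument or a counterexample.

No. Counterexample: with T=0, Q=0, S=1, Expression 1 = 0 but Expression 2 = 1.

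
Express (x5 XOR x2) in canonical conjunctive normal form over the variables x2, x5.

(x2 OR x5) AND (NOT x2 OR NOT x5)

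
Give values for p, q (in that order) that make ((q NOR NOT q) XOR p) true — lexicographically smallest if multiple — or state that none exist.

p=1, q=0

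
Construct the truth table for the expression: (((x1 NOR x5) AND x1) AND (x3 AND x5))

x3 | x5 | x1 | Output
---------------------
0 | 0 | 0 | 0
0 | 0 | 1 | 0
0 | 1 | 0 | 0
0 | 1 | 1 | 0
1 | 0 | 0 | 0
1 | 0 | 1 | 0
1 | 1 | 0 | 0
1 | 1 | 1 | 0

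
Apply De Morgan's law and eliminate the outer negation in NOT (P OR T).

NOT P AND NOT T
De Morgan's: NOT(OR of terms) = AND of negations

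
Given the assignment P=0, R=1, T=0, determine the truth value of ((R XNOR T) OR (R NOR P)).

Substituting: ((1 XNOR 0) OR (1 NOR 0))
= 0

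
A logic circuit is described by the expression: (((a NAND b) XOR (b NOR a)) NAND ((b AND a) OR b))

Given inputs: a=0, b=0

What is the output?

Substituting: (((0 NAND 0) XOR (0 NOR 0)) NAND ((0 AND 0) OR 0))
= 1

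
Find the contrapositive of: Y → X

Contrapositive: NOT X → NOT Y
Note: A statement and its contrapositive are logically equivalent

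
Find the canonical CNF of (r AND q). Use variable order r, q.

(r OR q) AND (r OR NOT q) AND (NOT r OR q)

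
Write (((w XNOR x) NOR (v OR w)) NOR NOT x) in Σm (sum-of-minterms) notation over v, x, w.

Σm(3, 6, 7) = (NOT v AND x AND w) OR (v AND x AND NOT w) OR (v AND x AND w)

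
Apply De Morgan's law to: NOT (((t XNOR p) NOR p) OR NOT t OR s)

NOT ((t XNOR p) NOR p) AND t AND NOT s
De Morgan's: NOT(OR of terms) = AND of negations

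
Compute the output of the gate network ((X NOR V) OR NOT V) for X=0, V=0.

Substituting: ((0 NOR 0) OR NOT 0)
= 1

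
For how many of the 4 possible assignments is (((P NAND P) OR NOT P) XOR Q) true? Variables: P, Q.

Satisfying assignments: (0,0), (1,1)
Count: 2 out of 4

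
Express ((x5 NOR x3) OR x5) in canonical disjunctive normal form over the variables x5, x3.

(NOT x5 AND NOT x3) OR (x5 AND NOT x3) OR (x5 AND x3)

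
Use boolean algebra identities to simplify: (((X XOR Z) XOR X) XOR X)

By XOR self-cancellation ((E XOR v) XOR v = E):
= (X XOR Z)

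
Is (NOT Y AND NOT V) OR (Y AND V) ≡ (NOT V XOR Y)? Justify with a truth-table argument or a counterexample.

Yes, they are equivalent — the two output columns agree on all 4 assignments:
Y | V | Expression 1 | Expression 2
-----------------------------------
0 | 0 | 1 | 1
0 | 1 | 0 | 0
1 | 0 | 0 | 0
1 | 1 | 1 | 1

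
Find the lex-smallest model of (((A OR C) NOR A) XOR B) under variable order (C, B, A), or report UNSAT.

C=0, B=0, A=0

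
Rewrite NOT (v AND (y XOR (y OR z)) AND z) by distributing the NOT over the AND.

NOT v OR NOT (y XOR (y OR z)) OR NOT z
De Morgan's: NOT(AND of terms) = OR of negations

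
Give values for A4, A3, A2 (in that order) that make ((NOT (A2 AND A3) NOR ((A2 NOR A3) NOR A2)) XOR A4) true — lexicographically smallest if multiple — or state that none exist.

A4=0, A3=1, A2=1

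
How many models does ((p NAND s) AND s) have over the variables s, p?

Satisfying assignments: (1,0)
Count: 1 out of 4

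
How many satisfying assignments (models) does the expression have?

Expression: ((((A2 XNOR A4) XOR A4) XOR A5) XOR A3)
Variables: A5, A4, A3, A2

Satisfying assignments: (0,0,0,0), (0,0,1,1), (0,1,0,0), (0,1,1,1), (1,0,0,1), (1,0,1,0), (1,1,0,1), (1,1,1,0)
Count: 8 out of 16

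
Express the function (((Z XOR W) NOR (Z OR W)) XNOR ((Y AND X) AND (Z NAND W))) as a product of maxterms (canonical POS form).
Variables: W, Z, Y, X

ΠM(0, 1, 2, 7, 11) = (W OR Z OR Y OR X) AND (W OR Z OR Y OR NOT X) AND (W OR Z OR NOT Y OR X) AND (W OR NOT Z OR NOT Y OR NOT X) AND (NOT W OR Z OR NOT Y OR NOT X)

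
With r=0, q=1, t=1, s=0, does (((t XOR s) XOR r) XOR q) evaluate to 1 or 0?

Substituting: (((1 XOR 0) XOR 0) XOR 1)
= 0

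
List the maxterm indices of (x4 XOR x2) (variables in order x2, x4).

ΠM(0, 3) = (x2 OR x4) AND (NOT x2 OR NOT x4)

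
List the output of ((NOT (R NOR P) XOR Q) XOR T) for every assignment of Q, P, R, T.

Q | P | R | T | Output
----------------------
0 | 0 | 0 | 0 | 0
0 | 0 | 0 | 1 | 1
0 | 0 | 1 | 0 | 1
0 | 0 | 1 | 1 | 0
0 | 1 | 0 | 0 | 1
0 | 1 | 0 | 1 | 0
0 | 1 | 1 | 0 | 1
0 | 1 | 1 | 1 | 0
1 | 0 | 0 | 0 | 1
1 | 0 | 0 | 1 | 0
1 | 0 | 1 | 0 | 0
1 | 0 | 1 | 1 | 1
1 | 1 | 0 | 0 | 0
1 | 1 | 0 | 1 | 1
1 | 1 | 1 | 0 | 0
1 | 1 | 1 | 1 | 1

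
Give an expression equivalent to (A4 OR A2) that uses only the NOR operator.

((A4 NOR A2) NOR (A4 NOR A2))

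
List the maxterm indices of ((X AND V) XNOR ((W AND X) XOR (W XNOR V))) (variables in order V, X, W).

ΠM(0, 2, 3, 5, 6, 7) = (V OR X OR W) AND (V OR NOT X OR W) AND (V OR NOT X OR NOT W) AND (NOT V OR X OR NOT W) AND (NOT V OR NOT X OR W) AND (NOT V OR NOT X OR NOT W)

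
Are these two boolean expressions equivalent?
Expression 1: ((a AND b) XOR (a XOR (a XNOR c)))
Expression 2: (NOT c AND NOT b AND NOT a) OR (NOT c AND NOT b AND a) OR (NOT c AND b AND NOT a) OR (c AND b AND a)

Yes, they are equivalent — the two output columns agree on all 8 assignments:
c | b | a | Expression 1 | Expression 2
---------------------------------------
0 | 0 | 0 | 1 | 1
0 | 0 | 1 | 1 | 1
0 | 1 | 0 | 1 | 1
0 | 1 | 1 | 0 | 0
1 | 0 | 0 | 0 | 0
1 | 0 | 1 | 0 | 0
1 | 1 | 0 | 0 | 0
1 | 1 | 1 | 1 | 1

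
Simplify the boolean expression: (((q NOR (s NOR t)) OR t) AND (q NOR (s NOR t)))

By absorption (E AND (E OR v) = E):
= (q NOR (s NOR t))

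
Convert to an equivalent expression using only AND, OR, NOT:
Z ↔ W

(Z AND W) OR (NOT Z AND NOT W)
(Biconditional = both true or both false)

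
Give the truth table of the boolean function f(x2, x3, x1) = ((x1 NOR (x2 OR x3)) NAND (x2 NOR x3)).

x2 | x3 | x1 | Output
---------------------
0 | 0 | 0 | 0
0 | 0 | 1 | 1
0 | 1 | 0 | 1
0 | 1 | 1 | 1
1 | 0 | 0 | 1
1 | 0 | 1 | 1
1 | 1 | 0 | 1
1 | 1 | 1 | 1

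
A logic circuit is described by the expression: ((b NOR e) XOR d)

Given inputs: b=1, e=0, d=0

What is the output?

Substituting: ((1 NOR 0) XOR 0)
= 0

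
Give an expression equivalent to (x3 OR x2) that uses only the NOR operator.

((x3 NOR x2) NOR (x3 NOR x2))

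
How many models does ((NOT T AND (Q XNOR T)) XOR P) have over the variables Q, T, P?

Satisfying assignments: (0,0,0), (0,1,1), (1,0,1), (1,1,1)
Count: 4 out of 8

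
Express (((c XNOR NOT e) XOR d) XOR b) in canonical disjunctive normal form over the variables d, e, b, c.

(NOT d AND NOT e AND NOT b AND c) OR (NOT d AND NOT e AND b AND NOT c) OR (NOT d AND e AND NOT b AND NOT c) OR (NOT d AND e AND b AND c) OR (d AND NOT e AND NOT b AND NOT c) OR (d AND NOT e AND b AND c) OR (d AND e AND NOT b AND c) OR (d AND e AND b AND NOT c)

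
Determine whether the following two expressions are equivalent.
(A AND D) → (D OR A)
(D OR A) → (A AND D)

No, Converse is not equivalent to original (counterexample: D=0, A=1)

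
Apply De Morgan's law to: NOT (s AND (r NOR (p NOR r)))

NOT s OR NOT (r NOR (p NOR r))
De Morgan's: NOT(AND of terms) = OR of negations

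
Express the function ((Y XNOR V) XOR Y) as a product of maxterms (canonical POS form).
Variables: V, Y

ΠM(2, 3) = (NOT V OR Y) AND (NOT V OR NOT Y)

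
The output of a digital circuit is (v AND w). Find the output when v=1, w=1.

Substituting: (1 AND 1)
= 1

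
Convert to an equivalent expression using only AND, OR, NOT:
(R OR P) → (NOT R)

NOT (R OR P) OR (NOT R)
(Implication elimination: A → B = NOT A OR B)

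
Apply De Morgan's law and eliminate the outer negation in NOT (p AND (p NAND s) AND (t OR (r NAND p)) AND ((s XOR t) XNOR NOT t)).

NOT p OR NOT (p NAND s) OR NOT (t OR (r NAND p)) OR NOT ((s XOR t) XNOR NOT t)
De Morgan's: NOT(AND of terms) = OR of negations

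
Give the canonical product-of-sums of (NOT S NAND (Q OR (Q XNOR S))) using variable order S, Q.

ΠM(0, 1) = (S OR Q) AND (S OR NOT Q)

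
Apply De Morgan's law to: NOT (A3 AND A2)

NOT A3 OR NOT A2
De Morgan's: NOT(AND of terms) = OR of negations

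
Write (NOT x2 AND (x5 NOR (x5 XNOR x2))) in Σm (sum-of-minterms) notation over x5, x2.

Σm() = FALSE (no minterms)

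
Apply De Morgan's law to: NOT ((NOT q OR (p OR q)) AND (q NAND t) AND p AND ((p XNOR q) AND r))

NOT (NOT q OR (p OR q)) OR NOT (q NAND t) OR NOT p OR NOT ((p XNOR q) AND r)
De Morgan's: NOT(AND of terms) = OR of negations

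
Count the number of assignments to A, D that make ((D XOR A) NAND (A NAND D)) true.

Satisfying assignments: (0,0), (1,1)
Count: 2 out of 4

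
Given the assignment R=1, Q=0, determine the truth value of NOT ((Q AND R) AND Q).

Substituting: NOT ((0 AND 1) AND 0)
= 1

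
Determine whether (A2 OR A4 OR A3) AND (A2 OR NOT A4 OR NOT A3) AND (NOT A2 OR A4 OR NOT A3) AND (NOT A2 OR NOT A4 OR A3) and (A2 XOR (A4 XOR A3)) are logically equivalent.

Yes, they are equivalent — the two output columns agree on all 8 assignments:
A2 | A4 | A3 | Expression 1 | Expression 2
------------------------------------------
0 | 0 | 0 | 0 | 0
0 | 0 | 1 | 1 | 1
0 | 1 | 0 | 1 | 1
0 | 1 | 1 | 0 | 0
1 | 0 | 0 | 1 | 1
1 | 0 | 1 | 0 | 0
1 | 1 | 0 | 0 | 0
1 | 1 | 1 | 1 | 1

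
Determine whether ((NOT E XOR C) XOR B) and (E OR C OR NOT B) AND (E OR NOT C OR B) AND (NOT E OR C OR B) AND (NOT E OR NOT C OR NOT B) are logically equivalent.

Yes, they are equivalent — the two output columns agree on all 8 assignments:
E | C | B | Expression 1 | Expression 2
---------------------------------------
0 | 0 | 0 | 1 | 1
0 | 0 | 1 | 0 | 0
0 | 1 | 0 | 0 | 0
0 | 1 | 1 | 1 | 1
1 | 0 | 0 | 0 | 0
1 | 0 | 1 | 1 | 1
1 | 1 | 0 | 1 | 1
1 | 1 | 1 | 0 | 0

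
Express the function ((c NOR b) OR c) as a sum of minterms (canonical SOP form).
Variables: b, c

Σm(0, 1, 3) = (NOT b AND NOT c) OR (NOT b AND c) OR (b AND c)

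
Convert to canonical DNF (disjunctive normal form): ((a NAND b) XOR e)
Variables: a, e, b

(NOT a AND NOT e AND NOT b) OR (NOT a AND NOT e AND b) OR (a AND NOT e AND NOT b) OR (a AND e AND b)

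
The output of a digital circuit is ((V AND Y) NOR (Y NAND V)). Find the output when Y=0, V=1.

Substituting: ((1 AND 0) NOR (0 NAND 1))
= 0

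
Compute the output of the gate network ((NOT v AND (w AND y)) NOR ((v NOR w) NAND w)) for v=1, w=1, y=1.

Substituting: ((NOT 1 AND (1 AND 1)) NOR ((1 NOR 1) NAND 1))
= 0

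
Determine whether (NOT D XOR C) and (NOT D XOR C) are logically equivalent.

Yes, they are equivalent — the two output columns agree on all 4 assignments:
C | D | Expression 1 | Expression 2
-----------------------------------
0 | 0 | 1 | 1
0 | 1 | 0 | 0
1 | 0 | 0 | 0
1 | 1 | 1 | 1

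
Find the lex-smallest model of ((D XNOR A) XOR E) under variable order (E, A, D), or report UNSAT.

E=0, A=0, D=0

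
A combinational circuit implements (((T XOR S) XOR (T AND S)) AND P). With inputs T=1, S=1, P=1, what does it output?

Substituting: (((1 XOR 1) XOR (1 AND 1)) AND 1)
= 1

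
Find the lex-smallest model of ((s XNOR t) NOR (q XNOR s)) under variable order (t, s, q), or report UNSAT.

t=0, s=1, q=0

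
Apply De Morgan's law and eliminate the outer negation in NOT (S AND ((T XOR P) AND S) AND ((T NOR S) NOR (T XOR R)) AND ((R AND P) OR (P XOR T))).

NOT S OR NOT ((T XOR P) AND S) OR NOT ((T NOR S) NOR (T XOR R)) OR NOT ((R AND P) OR (P XOR T))
De Morgan's: NOT(AND of terms) = OR of negations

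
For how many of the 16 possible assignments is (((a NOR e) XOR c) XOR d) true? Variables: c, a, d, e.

Satisfying assignments: (0,0,0,0), (0,0,1,1), (0,1,1,0), (0,1,1,1), (1,0,0,1), (1,0,1,0), (1,1,0,0), (1,1,0,1)
Count: 8 out of 16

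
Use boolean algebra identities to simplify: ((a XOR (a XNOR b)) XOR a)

By XOR self-cancellation ((E XOR v) XOR v = E):
= (a XNOR b)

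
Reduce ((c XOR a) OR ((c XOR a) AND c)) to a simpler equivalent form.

By absorption (E OR (E AND v) = E):
= (c XOR a)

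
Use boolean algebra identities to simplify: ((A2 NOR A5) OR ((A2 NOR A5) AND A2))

By absorption (E OR (E AND v) = E):
= (A2 NOR A5)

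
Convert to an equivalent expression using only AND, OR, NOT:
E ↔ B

(E AND B) OR (NOT E AND NOT B)
(Biconditional = both true or both false)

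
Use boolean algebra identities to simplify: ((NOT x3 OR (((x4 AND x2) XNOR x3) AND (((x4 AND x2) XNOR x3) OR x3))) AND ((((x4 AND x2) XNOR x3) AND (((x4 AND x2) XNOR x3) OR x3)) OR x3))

By distribution ((E OR v) AND (E OR NOT v) = E) then absorption (E AND (E OR v) = E):
= ((x4 AND x2) XNOR x3)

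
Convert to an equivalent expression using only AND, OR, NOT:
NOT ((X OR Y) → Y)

(X OR Y) AND NOT Y
(Negated implication: NOT(A → B) = A AND NOT B)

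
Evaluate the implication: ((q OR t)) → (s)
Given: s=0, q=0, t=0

Antecedent ((q OR t)) = 0; consequent (s) = 0.
0 → 0 = 1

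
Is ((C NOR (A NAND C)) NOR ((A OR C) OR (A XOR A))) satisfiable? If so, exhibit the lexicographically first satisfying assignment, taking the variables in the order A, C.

A=0, C=0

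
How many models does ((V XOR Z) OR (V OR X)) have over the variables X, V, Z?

Satisfying assignments: (0,0,1), (0,1,0), (0,1,1), (1,0,0), (1,0,1), (1,1,0), (1,1,1)
Count: 7 out of 8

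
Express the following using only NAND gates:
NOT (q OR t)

(((q NAND q) NAND (t NAND t)) NAND ((q NAND q) NAND (t NAND t)))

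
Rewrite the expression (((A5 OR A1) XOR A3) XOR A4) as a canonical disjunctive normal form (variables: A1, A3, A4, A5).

(NOT A1 AND NOT A3 AND NOT A4 AND A5) OR (NOT A1 AND NOT A3 AND A4 AND NOT A5) OR (NOT A1 AND A3 AND NOT A4 AND NOT A5) OR (NOT A1 AND A3 AND A4 AND A5) OR (A1 AND NOT A3 AND NOT A4 AND NOT A5) OR (A1 AND NOT A3 AND NOT A4 AND A5) OR (A1 AND A3 AND A4 AND NOT A5) OR (A1 AND A3 AND A4 AND A5)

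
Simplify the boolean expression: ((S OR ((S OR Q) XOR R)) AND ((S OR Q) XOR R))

By absorption (E AND (E OR v) = E):
= ((S OR Q) XOR R)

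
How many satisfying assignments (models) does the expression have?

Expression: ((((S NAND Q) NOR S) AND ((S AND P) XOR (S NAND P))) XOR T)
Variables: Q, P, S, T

Satisfying assignments: (0,0,0,1), (0,0,1,1), (0,1,0,1), (0,1,1,1), (1,0,0,1), (1,0,1,1), (1,1,0,1), (1,1,1,1)
Count: 8 out of 16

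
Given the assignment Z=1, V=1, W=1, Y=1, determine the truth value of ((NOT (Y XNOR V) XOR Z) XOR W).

Substituting: ((NOT (1 XNOR 1) XOR 1) XOR 1)
= 0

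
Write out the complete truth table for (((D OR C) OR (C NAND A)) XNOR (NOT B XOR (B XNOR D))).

B | D | C | A | Output
----------------------
0 | 0 | 0 | 0 | 0
0 | 0 | 0 | 1 | 0
0 | 0 | 1 | 0 | 0
0 | 0 | 1 | 1 | 0
0 | 1 | 0 | 0 | 1
0 | 1 | 0 | 1 | 1
0 | 1 | 1 | 0 | 1
0 | 1 | 1 | 1 | 1
1 | 0 | 0 | 0 | 0
1 | 0 | 0 | 1 | 0
1 | 0 | 1 | 0 | 0
1 | 0 | 1 | 1 | 0
1 | 1 | 0 | 0 | 1
1 | 1 | 0 | 1 | 1
1 | 1 | 1 | 0 | 1
1 | 1 | 1 | 1 | 1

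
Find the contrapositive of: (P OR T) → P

Contrapositive: NOT P → NOT (P OR T)
Note: A statement and its contrapositive are logically equivalent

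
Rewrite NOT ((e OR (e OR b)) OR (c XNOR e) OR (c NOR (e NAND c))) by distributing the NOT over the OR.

NOT (e OR (e OR b)) AND NOT (c XNOR e) AND NOT (c NOR (e NAND c))
De Morgan's: NOT(OR of terms) = AND of negations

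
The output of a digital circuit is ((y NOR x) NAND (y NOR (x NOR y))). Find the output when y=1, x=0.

Substituting: ((1 NOR 0) NAND (1 NOR (0 NOR 1)))
= 1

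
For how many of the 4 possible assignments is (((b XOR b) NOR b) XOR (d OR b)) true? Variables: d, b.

Satisfying assignments: (0,0), (0,1), (1,1)
Count: 3 out of 4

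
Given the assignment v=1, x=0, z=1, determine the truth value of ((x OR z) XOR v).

Substituting: ((0 OR 1) XOR 1)
= 0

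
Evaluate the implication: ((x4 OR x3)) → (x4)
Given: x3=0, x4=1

Antecedent ((x4 OR x3)) = 1; consequent (x4) = 1.
1 → 1 = 1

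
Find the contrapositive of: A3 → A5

Contrapositive: NOT A5 → NOT A3
Note: A statement and its contrapositive are logically equivalent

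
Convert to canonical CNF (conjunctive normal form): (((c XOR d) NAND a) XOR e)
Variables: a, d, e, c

(a OR d OR NOT e OR c) AND (a OR d OR NOT e OR NOT c) AND (a OR NOT d OR NOT e OR c) AND (a OR NOT d OR NOT e OR NOT c) AND (NOT a OR d OR e OR NOT c) AND (NOT a OR d OR NOT e OR c) AND (NOT a OR NOT d OR e OR c) AND (NOT a OR NOT d OR NOT e OR NOT c)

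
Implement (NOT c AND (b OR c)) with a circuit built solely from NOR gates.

(((c NOR c) NOR (c NOR c)) NOR (((b NOR c) NOR (b NOR c)) NOR ((b NOR c) NOR (b NOR c))))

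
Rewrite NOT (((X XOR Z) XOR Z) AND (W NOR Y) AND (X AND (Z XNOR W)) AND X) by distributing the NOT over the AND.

NOT ((X XOR Z) XOR Z) OR NOT (W NOR Y) OR NOT (X AND (Z XNOR W)) OR NOT X
De Morgan's: NOT(AND of terms) = OR of negations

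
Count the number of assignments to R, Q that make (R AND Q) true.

Satisfying assignments: (1,1)
Count: 1 out of 4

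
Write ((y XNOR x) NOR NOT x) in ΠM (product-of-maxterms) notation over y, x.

ΠM(0, 2, 3) = (y OR x) AND (NOT y OR x) AND (NOT y OR NOT x)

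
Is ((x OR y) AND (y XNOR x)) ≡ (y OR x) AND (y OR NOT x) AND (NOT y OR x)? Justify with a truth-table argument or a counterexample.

Yes, they are equivalent — the two output columns agree on all 4 assignments:
y | x | Expression 1 | Expression 2
-----------------------------------
0 | 0 | 0 | 0
0 | 1 | 0 | 0
1 | 0 | 0 | 0
1 | 1 | 1 | 1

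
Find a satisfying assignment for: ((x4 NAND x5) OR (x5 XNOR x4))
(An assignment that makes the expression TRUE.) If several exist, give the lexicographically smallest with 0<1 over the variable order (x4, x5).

x4=0, x5=0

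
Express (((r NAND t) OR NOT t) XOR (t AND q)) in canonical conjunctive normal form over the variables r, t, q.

(r OR NOT t OR NOT q) AND (NOT r OR NOT t OR q)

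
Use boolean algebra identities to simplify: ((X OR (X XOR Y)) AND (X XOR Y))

By absorption (E AND (E OR v) = E):
= (X XOR Y)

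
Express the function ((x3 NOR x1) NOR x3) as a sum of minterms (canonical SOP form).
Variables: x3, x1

Σm(1) = (NOT x3 AND x1)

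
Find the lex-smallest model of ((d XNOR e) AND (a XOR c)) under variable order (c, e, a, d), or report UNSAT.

c=0, e=0, a=1, d=0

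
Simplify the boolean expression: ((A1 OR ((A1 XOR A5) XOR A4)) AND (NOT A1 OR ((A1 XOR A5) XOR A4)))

By distribution ((E OR v) AND (E OR NOT v) = E):
= ((A1 XOR A5) XOR A4)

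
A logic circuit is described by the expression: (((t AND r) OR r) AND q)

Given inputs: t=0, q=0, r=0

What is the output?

Substituting: (((0 AND 0) OR 0) AND 0)
= 0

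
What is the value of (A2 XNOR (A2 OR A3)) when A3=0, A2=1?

Substituting: (1 XNOR (1 OR 0))
= 1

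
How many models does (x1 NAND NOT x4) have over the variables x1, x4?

Satisfying assignments: (0,0), (0,1), (1,1)
Count: 3 out of 4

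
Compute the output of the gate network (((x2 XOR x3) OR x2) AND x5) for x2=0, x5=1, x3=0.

Substituting: (((0 XOR 0) OR 0) AND 1)
= 0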